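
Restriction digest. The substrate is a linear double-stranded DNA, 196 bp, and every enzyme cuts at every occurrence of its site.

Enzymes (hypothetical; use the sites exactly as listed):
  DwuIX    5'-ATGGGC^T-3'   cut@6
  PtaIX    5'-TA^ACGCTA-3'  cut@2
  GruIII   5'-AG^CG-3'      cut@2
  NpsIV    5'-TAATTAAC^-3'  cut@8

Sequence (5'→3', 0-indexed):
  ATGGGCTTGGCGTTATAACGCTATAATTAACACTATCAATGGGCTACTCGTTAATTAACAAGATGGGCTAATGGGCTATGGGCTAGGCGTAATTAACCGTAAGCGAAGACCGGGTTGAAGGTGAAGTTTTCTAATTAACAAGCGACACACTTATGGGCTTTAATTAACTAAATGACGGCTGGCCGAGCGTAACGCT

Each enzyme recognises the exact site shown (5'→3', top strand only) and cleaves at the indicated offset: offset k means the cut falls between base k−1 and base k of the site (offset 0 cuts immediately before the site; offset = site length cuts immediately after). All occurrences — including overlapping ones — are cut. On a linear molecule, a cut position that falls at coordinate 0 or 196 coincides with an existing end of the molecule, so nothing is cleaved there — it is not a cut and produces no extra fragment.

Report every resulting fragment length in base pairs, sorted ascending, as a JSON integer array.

[3,6,6,7,8,9,9,10,11,13,14,14,15,16,19,36]

Per-enzyme occurrences:
  DwuIX (ATGGGCT, off=6): starts [0, 38, 62, 70, 77, 152] → cuts [6, 44, 68, 76, 83, 158]
  PtaIX (TAACGCTA, off=2): starts [15] → cuts [17]
  GruIII (AGCG, off=2): starts [101, 140, 185] → cuts [103, 142, 187]
  NpsIV (TAATTAAC, off=8): starts [23, 51, 89, 131, 160] → cuts [31, 59, 97, 139, 168]

Pooled cuts: [6, 17, 31, 44, 59, 68, 76, 83, 97, 103, 139, 142, 158, 168, 187]

Fragment lengths:
  [0,6): 6 bp
  [6,17): 11 bp
  [17,31): 14 bp
  [31,44): 13 bp
  [44,59): 15 bp
  [59,68): 9 bp
  [68,76): 8 bp
  [76,83): 7 bp
  [83,97): 14 bp
  [97,103): 6 bp
  [103,139): 36 bp
  [139,142): 3 bp
  [142,158): 16 bp
  [158,168): 10 bp
  [168,187): 19 bp
  [187,196): 9 bp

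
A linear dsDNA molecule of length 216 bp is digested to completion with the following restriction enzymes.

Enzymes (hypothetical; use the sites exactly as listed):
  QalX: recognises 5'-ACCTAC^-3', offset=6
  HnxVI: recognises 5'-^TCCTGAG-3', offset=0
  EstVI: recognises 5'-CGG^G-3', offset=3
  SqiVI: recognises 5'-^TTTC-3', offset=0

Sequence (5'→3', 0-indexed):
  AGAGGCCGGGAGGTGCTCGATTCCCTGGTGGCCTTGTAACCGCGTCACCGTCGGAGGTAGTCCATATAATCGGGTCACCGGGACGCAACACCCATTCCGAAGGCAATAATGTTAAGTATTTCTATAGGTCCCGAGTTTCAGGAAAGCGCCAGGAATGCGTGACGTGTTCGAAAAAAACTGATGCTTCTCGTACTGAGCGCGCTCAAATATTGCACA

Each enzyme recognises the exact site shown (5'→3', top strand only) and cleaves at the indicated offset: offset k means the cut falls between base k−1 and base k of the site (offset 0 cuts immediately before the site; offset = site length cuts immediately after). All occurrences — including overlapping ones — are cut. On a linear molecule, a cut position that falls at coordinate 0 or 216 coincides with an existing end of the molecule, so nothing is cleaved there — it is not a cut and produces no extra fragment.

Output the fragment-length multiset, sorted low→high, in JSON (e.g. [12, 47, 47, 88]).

[8,9,17,37,64,81]

Per-enzyme occurrences:
  QalX (ACCTAC, off=6): no sites
  HnxVI (TCCTGAG, off=0): no sites
  EstVI (CGGG, off=3): starts [6, 70, 78] → cuts [9, 73, 81]
  SqiVI (TTTC, off=0): starts [118, 135] → cuts [118, 135]

Pooled cuts: [9, 73, 81, 118, 135]

Fragments:
  [0,9): 9 bp
  [9,73): 64 bp
  [73,81): 8 bp
  [81,118): 37 bp
  [118,135): 17 bp
  [135,216): 81 bp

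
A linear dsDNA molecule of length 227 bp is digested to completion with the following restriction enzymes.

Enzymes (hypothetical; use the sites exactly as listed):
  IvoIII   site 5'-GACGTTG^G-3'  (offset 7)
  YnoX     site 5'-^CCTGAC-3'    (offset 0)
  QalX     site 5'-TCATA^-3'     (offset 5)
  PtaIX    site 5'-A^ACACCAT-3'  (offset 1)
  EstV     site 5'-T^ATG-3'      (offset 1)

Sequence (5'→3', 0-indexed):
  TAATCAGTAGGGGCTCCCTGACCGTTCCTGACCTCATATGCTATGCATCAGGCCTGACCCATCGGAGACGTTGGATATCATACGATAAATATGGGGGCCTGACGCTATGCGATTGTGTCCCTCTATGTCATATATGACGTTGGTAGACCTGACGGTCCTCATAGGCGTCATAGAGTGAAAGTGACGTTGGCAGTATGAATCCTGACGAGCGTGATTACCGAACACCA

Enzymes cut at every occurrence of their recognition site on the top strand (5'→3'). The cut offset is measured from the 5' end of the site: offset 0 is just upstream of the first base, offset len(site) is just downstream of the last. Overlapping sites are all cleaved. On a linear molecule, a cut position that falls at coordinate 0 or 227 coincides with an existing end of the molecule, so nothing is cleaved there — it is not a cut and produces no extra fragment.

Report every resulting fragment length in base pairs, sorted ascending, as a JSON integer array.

Scan for sites:
  IvoIII (GACGTTGG, off=7): starts [66, 135, 182] → cuts [73, 142, 189]
  YnoX (CCTGAC, off=0): starts [16, 26, 52, 97, 147, 200] → cuts [16, 26, 52, 97, 147, 200]
  QalX (TCATA, off=5): starts [33, 77, 127, 158, 167] → cuts [38, 82, 132, 163, 172]
  PtaIX (AACACCAT, off=1): no sites
  EstV (TATG, off=1): starts [36, 41, 89, 105, 123, 132, 193] → cuts [37, 42, 90, 106, 124, 133, 194]

Pooled cuts: [16, 26, 37, 38, 42, 52, 73, 82, 90, 97, 106, 124, 132, 133, 142, 147, 163, 172, 189, 194, 200]

Fragment lengths:
  [0,16): 16 bp
  [16,26): 10 bp
  [26,37): 11 bp
  [37,38): 1 bp
  [38,42): 4 bp
  [42,52): 10 bp
  [52,73): 21 bp
  [73,82): 9 bp
  [82,90): 8 bp
  [90,97): 7 bp
  [97,106): 9 bp
  [106,124): 18 bp
  [124,132): 8 bp
  [132,133): 1 bp
  [133,142): 9 bp
  [142,147): 5 bp
  [147,163): 16 bp
  [163,172): 9 bp
  [172,189): 17 bp
  [189,194): 5 bp
  [194,200): 6 bp
  [200,227): 27 bp

[1,1,4,5,5,6,7,8,8,9,9,9,9,10,10,11,16,16,17,18,21,27]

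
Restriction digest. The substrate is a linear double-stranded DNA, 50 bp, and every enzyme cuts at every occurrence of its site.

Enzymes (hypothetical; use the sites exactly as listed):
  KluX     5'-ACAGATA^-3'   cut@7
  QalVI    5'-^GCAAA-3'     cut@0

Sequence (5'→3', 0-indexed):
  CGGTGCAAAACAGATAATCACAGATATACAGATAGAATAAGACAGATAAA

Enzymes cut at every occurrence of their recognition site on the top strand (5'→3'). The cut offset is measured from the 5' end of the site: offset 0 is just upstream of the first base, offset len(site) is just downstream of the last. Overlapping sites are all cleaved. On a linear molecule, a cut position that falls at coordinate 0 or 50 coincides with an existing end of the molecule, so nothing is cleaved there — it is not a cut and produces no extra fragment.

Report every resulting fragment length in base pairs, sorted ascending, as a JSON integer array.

[2,4,8,10,12,14]

Scan for sites:
  KluX ACAGATA/7: at [9, 19, 27, 41] ⇒ [16, 26, 34, 48]
  QalVI GCAAA/0: at [4] ⇒ [4]

All cut coordinates (distinct, sorted): [4, 16, 26, 34, 48]

Fragments:
  [0,4): 4 bp
  [4,16): 12 bp
  [16,26): 10 bp
  [26,34): 8 bp
  [34,48): 14 bp
  [48,50): 2 bp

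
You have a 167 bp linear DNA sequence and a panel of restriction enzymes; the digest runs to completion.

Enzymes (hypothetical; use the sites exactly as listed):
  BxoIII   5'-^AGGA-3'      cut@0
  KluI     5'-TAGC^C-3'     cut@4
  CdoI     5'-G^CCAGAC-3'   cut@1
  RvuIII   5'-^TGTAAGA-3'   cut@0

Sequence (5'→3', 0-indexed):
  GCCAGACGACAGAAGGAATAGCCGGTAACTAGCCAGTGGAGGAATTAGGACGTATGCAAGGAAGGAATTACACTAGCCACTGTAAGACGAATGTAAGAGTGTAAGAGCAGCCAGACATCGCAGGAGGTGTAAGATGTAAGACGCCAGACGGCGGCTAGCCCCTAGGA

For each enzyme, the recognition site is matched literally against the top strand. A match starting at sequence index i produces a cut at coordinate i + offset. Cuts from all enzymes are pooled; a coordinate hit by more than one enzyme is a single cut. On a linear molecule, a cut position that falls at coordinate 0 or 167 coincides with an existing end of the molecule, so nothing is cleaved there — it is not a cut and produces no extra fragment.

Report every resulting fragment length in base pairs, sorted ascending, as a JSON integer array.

[1,3,4,4,4,6,6,7,7,8,9,9,11,11,11,11,12,12,15,16]

Per-enzyme occurrences:
  BxoIII (AGGA, off=0): starts [13, 39, 46, 58, 62, 121, 163] → cuts [13, 39, 46, 58, 62, 121, 163]
  KluI (TAGCC, off=4): starts [18, 29, 73, 155] → cuts [22, 33, 77, 159]
  CdoI (GCCAGAC, off=1): starts [0, 109, 142] → cuts [1, 110, 143]
  RvuIII (TGTAAGA, off=0): starts [80, 91, 99, 127, 134] → cuts [80, 91, 99, 127, 134]

All cut coordinates (distinct, sorted): [1, 13, 22, 33, 39, 46, 58, 62, 77, 80, 91, 99, 110, 121, 127, 134, 143, 159, 163]

Fragment lengths:
  [0,1): 1 bp
  [1,13): 12 bp
  [13,22): 9 bp
  [22,33): 11 bp
  [33,39): 6 bp
  [39,46): 7 bp
  [46,58): 12 bp
  [58,62): 4 bp
  [62,77): 15 bp
  [77,80): 3 bp
  [80,91): 11 bp
  [91,99): 8 bp
  [99,110): 11 bp
  [110,121): 11 bp
  [121,127): 6 bp
  [127,134): 7 bp
  [134,143): 9 bp
  [143,159): 16 bp
  [159,163): 4 bp
  [163,167): 4 bp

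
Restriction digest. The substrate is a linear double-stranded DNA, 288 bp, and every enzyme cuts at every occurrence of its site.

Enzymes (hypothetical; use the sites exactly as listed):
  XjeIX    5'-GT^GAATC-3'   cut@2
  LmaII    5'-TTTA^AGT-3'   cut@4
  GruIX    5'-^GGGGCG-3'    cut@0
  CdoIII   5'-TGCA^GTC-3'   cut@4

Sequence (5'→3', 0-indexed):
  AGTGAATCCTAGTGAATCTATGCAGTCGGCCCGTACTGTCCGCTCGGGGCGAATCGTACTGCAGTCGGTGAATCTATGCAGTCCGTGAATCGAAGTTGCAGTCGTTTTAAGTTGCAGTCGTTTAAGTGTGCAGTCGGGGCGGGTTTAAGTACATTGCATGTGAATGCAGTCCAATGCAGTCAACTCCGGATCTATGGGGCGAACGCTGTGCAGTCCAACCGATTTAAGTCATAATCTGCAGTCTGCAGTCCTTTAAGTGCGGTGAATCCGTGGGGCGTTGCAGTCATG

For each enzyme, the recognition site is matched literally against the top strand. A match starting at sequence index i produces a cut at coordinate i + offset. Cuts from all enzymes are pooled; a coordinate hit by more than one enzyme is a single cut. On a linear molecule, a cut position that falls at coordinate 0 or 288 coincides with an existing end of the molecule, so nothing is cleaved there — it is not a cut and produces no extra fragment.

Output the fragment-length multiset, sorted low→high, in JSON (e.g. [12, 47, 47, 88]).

[3,3,6,6,6,7,7,8,8,8,8,8,9,10,10,11,11,11,12,14,14,14,17,17,18,21,21]

Per-enzyme occurrences:
  XjeIX (GTGAATC, off=2): starts [1, 11, 67, 84, 261] → cuts [3, 13, 69, 86, 263]
  LmaII (TTTAAGT, off=4): starts [105, 120, 143, 222, 251] → cuts [109, 124, 147, 226, 255]
  GruIX (GGGGCG, off=0): starts [45, 135, 195, 271] → cuts [45, 135, 195, 271]
  CdoIII (TGCAGTC, off=4): starts [20, 59, 76, 96, 112, 128, 164, 174, 208, 236, 243, 278] → cuts [24, 63, 80, 100, 116, 132, 168, 178, 212, 240, 247, 282]

All cut coordinates (distinct, sorted): [3, 13, 24, 45, 63, 69, 80, 86, 100, 109, 116, 124, 132, 135, 147, 168, 178, 195, 212, 226, 240, 247, 255, 263, 271, 282]

Fragments:
  [0,3): 3 bp
  [3,13): 10 bp
  [13,24): 11 bp
  [24,45): 21 bp
  [45,63): 18 bp
  [63,69): 6 bp
  [69,80): 11 bp
  [80,86): 6 bp
  [86,100): 14 bp
  [100,109): 9 bp
  [109,116): 7 bp
  [116,124): 8 bp
  [124,132): 8 bp
  [132,135): 3 bp
  [135,147): 12 bp
  [147,168): 21 bp
  [168,178): 10 bp
  [178,195): 17 bp
  [195,212): 17 bp
  [212,226): 14 bp
  [226,240): 14 bp
  [240,247): 7 bp
  [247,255): 8 bp
  [255,263): 8 bp
  [263,271): 8 bp
  [271,282): 11 bp
  [282,288): 6 bp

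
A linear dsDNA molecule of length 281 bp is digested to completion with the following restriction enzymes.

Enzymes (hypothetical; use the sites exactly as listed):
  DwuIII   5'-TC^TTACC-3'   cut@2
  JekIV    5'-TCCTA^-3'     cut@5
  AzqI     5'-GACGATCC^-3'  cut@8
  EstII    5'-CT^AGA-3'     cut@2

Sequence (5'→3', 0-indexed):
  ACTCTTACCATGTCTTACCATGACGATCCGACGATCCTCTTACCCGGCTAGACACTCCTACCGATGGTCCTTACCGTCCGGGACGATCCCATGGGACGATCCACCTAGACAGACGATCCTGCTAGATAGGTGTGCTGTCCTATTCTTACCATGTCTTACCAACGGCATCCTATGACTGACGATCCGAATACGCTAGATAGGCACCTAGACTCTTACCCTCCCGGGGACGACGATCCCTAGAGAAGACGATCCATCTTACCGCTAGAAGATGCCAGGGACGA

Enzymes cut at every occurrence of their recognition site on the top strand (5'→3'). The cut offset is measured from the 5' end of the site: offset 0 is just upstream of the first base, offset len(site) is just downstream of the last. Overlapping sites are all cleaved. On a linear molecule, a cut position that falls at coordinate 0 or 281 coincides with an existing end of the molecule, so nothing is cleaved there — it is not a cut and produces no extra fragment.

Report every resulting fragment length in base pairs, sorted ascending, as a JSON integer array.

[2,2,3,3,4,4,4,6,8,8,9,10,10,10,11,12,13,13,13,14,15,17,18,19,24,29]

Per-enzyme occurrences:
  DwuIII (TCTTACC, off=2): starts [2, 12, 37, 143, 153, 210, 253] → cuts [4, 14, 39, 145, 155, 212, 255]
  JekIV (TCCTA, off=5): starts [55, 137, 167] → cuts [60, 142, 172]
  AzqI (GACGATCC, off=8): starts [21, 29, 81, 94, 111, 177, 228, 244] → cuts [29, 37, 89, 102, 119, 185, 236, 252]
  EstII (CTAGA, off=2): starts [47, 104, 121, 192, 204, 236, 261] → cuts [49, 106, 123, 194, 206, 238, 263]

Pooled cuts: [4, 14, 29, 37, 39, 49, 60, 89, 102, 106, 119, 123, 142, 145, 155, 172, 185, 194, 206, 212, 236, 238, 252, 255, 263]

Fragments:
  [0,4): 4 bp
  [4,14): 10 bp
  [14,29): 15 bp
  [29,37): 8 bp
  [37,39): 2 bp
  [39,49): 10 bp
  [49,60): 11 bp
  [60,89): 29 bp
  [89,102): 13 bp
  [102,106): 4 bp
  [106,119): 13 bp
  [119,123): 4 bp
  [123,142): 19 bp
  [142,145): 3 bp
  [145,155): 10 bp
  [155,172): 17 bp
  [172,185): 13 bp
  [185,194): 9 bp
  [194,206): 12 bp
  [206,212): 6 bp
  [212,236): 24 bp
  [236,238): 2 bp
  [238,252): 14 bp
  [252,255): 3 bp
  [255,263): 8 bp
  [263,281): 18 bp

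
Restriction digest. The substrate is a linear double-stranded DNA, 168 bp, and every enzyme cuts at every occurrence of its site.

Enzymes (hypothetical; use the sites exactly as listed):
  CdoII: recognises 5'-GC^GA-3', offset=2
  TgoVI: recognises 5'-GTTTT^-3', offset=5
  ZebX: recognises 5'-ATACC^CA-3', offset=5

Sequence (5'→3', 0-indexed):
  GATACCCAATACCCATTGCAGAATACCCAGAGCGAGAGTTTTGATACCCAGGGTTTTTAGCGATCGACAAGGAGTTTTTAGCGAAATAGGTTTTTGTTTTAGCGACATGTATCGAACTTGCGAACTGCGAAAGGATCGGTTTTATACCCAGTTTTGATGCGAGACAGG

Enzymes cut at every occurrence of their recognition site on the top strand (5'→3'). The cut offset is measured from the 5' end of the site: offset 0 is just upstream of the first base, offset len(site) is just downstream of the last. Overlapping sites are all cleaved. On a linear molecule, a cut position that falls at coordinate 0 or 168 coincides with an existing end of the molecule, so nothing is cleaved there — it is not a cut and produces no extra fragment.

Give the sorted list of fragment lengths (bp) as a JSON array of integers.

[3,4,4,5,5,6,6,6,6,7,7,7,8,9,9,12,14,15,17,18]

Per-enzyme occurrences:
  CdoII GCGA/2: at [31, 59, 80, 101, 119, 126, 158] ⇒ [33, 61, 82, 103, 121, 128, 160]
  TgoVI GTTTT/5: at [37, 52, 73, 89, 95, 138, 150] ⇒ [42, 57, 78, 94, 100, 143, 155]
  ZebX ATACCCA/5: at [1, 8, 22, 43, 143] ⇒ [6, 13, 27, 48, 148]

All cut coordinates (distinct, sorted): [6, 13, 27, 33, 42, 48, 57, 61, 78, 82, 94, 100, 103, 121, 128, 143, 148, 155, 160]

Fragment lengths:
  [0,6): 6 bp
  [6,13): 7 bp
  [13,27): 14 bp
  [27,33): 6 bp
  [33,42): 9 bp
  [42,48): 6 bp
  [48,57): 9 bp
  [57,61): 4 bp
  [61,78): 17 bp
  [78,82): 4 bp
  [82,94): 12 bp
  [94,100): 6 bp
  [100,103): 3 bp
  [103,121): 18 bp
  [121,128): 7 bp
  [128,143): 15 bp
  [143,148): 5 bp
  [148,155): 7 bp
  [155,160): 5 bp
  [160,168): 8 bp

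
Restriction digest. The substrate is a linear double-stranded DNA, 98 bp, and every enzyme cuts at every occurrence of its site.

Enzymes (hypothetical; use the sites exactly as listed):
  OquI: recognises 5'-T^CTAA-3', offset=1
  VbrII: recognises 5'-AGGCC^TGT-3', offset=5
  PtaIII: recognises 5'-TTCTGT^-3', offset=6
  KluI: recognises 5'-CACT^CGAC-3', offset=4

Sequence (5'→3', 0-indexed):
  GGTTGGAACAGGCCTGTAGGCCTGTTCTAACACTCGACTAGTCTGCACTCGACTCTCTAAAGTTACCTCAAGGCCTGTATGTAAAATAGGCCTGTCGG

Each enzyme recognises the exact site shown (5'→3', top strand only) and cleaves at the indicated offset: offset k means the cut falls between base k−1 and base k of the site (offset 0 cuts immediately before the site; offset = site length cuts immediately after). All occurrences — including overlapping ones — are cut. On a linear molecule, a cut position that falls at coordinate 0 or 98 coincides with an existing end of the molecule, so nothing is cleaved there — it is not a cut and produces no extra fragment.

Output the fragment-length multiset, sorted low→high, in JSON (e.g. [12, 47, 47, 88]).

Scan for sites:
  OquI (TCTAA, off=1): starts [25, 55] → cuts [26, 56]
  VbrII (AGGCCTGT, off=5): starts [9, 17, 70, 87] → cuts [14, 22, 75, 92]
  PtaIII (TTCTGT, off=6): no sites
  KluI (CACTCGAC, off=4): starts [30, 45] → cuts [34, 49]

Pooled cuts: [14, 22, 26, 34, 49, 56, 75, 92]

Fragments:
  [0,14): 14 bp
  [14,22): 8 bp
  [22,26): 4 bp
  [26,34): 8 bp
  [34,49): 15 bp
  [49,56): 7 bp
  [56,75): 19 bp
  [75,92): 17 bp
  [92,98): 6 bp

[4,6,7,8,8,14,15,17,19]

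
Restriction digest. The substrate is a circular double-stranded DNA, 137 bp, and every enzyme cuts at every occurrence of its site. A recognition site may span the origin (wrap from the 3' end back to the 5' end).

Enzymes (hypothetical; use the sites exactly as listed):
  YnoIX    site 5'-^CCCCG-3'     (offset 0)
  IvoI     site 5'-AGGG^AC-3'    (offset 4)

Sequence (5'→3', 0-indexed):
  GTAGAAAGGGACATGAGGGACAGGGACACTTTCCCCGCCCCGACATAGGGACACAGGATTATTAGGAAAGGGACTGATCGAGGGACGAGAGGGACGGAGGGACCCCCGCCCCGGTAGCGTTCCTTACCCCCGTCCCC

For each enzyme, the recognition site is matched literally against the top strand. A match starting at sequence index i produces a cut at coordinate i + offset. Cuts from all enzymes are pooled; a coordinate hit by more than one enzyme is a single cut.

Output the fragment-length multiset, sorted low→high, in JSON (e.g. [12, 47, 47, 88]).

[2,5,5,6,6,7,8,9,9,12,13,14,19,22]

Scan for sites:
  YnoIX CCCCG/0: at [32, 37, 103, 108, 127, 133] ⇒ [32, 37, 103, 108, 127, 133]
  IvoI AGGGAC/4: at [6, 15, 21, 46, 68, 80, 89, 97] ⇒ [10, 19, 25, 50, 72, 84, 93, 101]

All cut coordinates (distinct, sorted): [10, 19, 25, 32, 37, 50, 72, 84, 93, 101, 103, 108, 127, 133]

Fragments:
  10→19: 9 bp
  19→25: 6 bp
  25→32: 7 bp
  32→37: 5 bp
  37→50: 13 bp
  50→72: 22 bp
  72→84: 12 bp
  84→93: 9 bp
  93→101: 8 bp
  101→103: 2 bp
  103→108: 5 bp
  108→127: 19 bp
  127→133: 6 bp
  133→10 (wrap): 137-133+10 = 14 bp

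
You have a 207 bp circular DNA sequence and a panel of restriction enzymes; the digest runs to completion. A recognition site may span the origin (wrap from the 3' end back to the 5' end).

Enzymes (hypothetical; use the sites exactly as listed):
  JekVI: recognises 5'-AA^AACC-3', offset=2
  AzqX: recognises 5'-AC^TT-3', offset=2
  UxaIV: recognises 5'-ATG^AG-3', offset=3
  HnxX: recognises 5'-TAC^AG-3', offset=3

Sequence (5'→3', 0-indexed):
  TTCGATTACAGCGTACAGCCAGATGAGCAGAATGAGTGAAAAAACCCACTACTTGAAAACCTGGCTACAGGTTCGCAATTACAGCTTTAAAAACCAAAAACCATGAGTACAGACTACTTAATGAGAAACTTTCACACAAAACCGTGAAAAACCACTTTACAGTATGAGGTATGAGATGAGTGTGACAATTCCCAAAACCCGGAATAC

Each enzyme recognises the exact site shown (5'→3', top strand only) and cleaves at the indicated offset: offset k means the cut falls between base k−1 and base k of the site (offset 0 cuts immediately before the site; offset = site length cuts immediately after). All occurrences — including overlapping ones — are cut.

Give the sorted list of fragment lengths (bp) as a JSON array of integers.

Per-enzyme occurrences:
  JekVI (AAAACC, off=2): starts [40, 55, 89, 96, 137, 147, 193] → cuts [42, 57, 91, 98, 139, 149, 195]
  AzqX (ACTT, off=2): starts [50, 115, 127, 153, 205] → cuts [0, 52, 117, 129, 155]
  UxaIV (ATGAG, off=3): starts [22, 31, 102, 120, 163, 170, 175] → cuts [25, 34, 105, 123, 166, 173, 178]
  HnxX (TACAG, off=3): starts [6, 13, 65, 79, 107, 157] → cuts [9, 16, 68, 82, 110, 160]

All cut coordinates (distinct, sorted): [0, 9, 16, 25, 34, 42, 52, 57, 68, 82, 91, 98, 105, 110, 117, 123, 129, 139, 149, 155, 160, 166, 173, 178, 195]

Fragment lengths:
  0→9: 9 bp
  9→16: 7 bp
  16→25: 9 bp
  25→34: 9 bp
  34→42: 8 bp
  42→52: 10 bp
  52→57: 5 bp
  57→68: 11 bp
  68→82: 14 bp
  82→91: 9 bp
  91→98: 7 bp
  98→105: 7 bp
  105→110: 5 bp
  110→117: 7 bp
  117→123: 6 bp
  123→129: 6 bp
  129→139: 10 bp
  139→149: 10 bp
  149→155: 6 bp
  155→160: 5 bp
  160→166: 6 bp
  166→173: 7 bp
  173→178: 5 bp
  178→195: 17 bp
  195→0 (wrap): 207-195+0 = 12 bp

[5,5,5,5,6,6,6,6,7,7,7,7,7,8,9,9,9,9,10,10,10,11,12,14,17]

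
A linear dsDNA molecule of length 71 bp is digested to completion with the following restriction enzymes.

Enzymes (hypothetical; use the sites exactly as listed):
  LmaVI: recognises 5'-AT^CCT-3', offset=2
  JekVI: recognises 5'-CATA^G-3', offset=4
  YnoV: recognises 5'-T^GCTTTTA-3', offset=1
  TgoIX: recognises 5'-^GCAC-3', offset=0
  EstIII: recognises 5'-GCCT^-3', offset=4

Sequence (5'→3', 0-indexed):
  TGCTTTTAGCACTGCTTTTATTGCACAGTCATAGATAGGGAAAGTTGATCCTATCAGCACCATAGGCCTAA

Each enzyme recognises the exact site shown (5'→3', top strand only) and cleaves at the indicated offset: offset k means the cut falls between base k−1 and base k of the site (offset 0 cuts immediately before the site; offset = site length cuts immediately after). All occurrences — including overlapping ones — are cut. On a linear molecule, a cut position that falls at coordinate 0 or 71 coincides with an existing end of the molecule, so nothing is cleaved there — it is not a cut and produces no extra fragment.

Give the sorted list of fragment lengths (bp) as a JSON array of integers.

Scan for sites:
  LmaVI (ATCCT, off=2): starts [47] → cuts [49]
  JekVI (CATAG, off=4): starts [29, 60] → cuts [33, 64]
  YnoV (TGCTTTTA, off=1): starts [0, 12] → cuts [1, 13]
  TgoIX (GCAC, off=0): starts [8, 22, 56] → cuts [8, 22, 56]
  EstIII (GCCT, off=4): starts [65] → cuts [69]

All cut coordinates (distinct, sorted): [1, 8, 13, 22, 33, 49, 56, 64, 69]

Fragment lengths:
  [0,1): 1 bp
  [1,8): 7 bp
  [8,13): 5 bp
  [13,22): 9 bp
  [22,33): 11 bp
  [33,49): 16 bp
  [49,56): 7 bp
  [56,64): 8 bp
  [64,69): 5 bp
  [69,71): 2 bp

[1,2,5,5,7,7,8,9,11,16]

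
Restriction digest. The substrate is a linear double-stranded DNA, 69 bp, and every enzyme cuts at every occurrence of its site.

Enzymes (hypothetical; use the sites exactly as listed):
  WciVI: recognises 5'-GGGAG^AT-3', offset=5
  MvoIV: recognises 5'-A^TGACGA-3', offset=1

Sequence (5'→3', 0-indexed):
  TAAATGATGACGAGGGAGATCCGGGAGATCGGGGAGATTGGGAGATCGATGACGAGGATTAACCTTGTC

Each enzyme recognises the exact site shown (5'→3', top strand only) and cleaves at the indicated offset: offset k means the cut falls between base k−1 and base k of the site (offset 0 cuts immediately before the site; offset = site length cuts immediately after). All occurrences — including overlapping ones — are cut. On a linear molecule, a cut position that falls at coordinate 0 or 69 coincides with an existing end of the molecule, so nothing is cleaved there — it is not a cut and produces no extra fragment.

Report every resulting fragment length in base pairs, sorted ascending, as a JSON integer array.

[5,7,8,9,9,11,20]

Per-enzyme occurrences:
  WciVI (GGGAGAT, off=5): starts [13, 22, 31, 39] → cuts [18, 27, 36, 44]
  MvoIV (ATGACGA, off=1): starts [6, 48] → cuts [7, 49]

Pooled cuts: [7, 18, 27, 36, 44, 49]

Fragment lengths:
  [0,7): 7 bp
  [7,18): 11 bp
  [18,27): 9 bp
  [27,36): 9 bp
  [36,44): 8 bp
  [44,49): 5 bp
  [49,69): 20 bp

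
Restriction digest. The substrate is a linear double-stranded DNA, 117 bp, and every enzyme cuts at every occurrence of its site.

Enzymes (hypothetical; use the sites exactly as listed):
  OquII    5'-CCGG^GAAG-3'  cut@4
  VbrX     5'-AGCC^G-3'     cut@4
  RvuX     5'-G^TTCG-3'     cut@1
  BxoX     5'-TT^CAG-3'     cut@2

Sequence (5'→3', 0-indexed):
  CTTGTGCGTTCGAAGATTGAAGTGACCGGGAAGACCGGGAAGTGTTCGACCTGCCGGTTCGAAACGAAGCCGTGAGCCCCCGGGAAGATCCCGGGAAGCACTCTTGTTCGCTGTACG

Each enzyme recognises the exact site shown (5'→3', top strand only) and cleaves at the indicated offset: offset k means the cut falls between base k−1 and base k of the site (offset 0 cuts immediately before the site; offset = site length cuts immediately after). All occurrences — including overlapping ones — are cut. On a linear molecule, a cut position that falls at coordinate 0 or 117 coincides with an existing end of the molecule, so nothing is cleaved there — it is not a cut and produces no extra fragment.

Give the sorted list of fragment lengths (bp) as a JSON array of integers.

[6,8,9,11,11,12,12,13,14,21]

Scan for sites:
  OquII (CCGGGAAG, off=4): starts [25, 34, 79, 90] → cuts [29, 38, 83, 94]
  VbrX (AGCCG, off=4): starts [67] → cuts [71]
  RvuX (GTTCG, off=1): starts [7, 43, 56, 105] → cuts [8, 44, 57, 106]
  BxoX (TTCAG, off=2): no sites

All cut coordinates (distinct, sorted): [8, 29, 38, 44, 57, 71, 83, 94, 106]

Fragment lengths:
  [0,8): 8 bp
  [8,29): 21 bp
  [29,38): 9 bp
  [38,44): 6 bp
  [44,57): 13 bp
  [57,71): 14 bp
  [71,83): 12 bp
  [83,94): 11 bp
  [94,106): 12 bp
  [106,117): 11 bp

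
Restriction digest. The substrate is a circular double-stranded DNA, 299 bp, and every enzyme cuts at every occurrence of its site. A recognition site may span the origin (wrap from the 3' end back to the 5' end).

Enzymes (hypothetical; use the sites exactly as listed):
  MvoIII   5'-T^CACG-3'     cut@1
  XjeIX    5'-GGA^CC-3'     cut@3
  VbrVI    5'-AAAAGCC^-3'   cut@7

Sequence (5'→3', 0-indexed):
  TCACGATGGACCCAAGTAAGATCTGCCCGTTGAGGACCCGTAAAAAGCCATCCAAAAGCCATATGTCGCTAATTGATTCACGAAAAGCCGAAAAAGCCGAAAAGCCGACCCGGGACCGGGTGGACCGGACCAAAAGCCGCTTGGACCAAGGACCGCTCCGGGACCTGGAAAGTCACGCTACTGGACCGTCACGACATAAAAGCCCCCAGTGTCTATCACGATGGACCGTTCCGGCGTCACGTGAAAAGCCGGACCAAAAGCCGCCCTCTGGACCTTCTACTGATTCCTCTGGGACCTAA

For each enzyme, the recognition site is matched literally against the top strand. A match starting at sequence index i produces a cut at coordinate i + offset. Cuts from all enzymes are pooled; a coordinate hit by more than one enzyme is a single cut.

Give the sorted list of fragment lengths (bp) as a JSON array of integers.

Per-enzyme occurrences:
  MvoIII (TCACG, off=1): starts [0, 77, 172, 188, 215, 236] → cuts [1, 78, 173, 189, 216, 237]
  XjeIX (GGACC, off=3): starts [7, 33, 112, 121, 126, 142, 149, 160, 182, 222, 250, 269, 291] → cuts [10, 36, 115, 124, 129, 145, 152, 163, 185, 225, 253, 272, 294]
  VbrVI (AAAAGCC, off=7): starts [42, 53, 82, 91, 99, 131, 197, 243, 255] → cuts [49, 60, 89, 98, 106, 138, 204, 250, 262]

Pooled cuts: [1, 10, 36, 49, 60, 78, 89, 98, 106, 115, 124, 129, 138, 145, 152, 163, 173, 185, 189, 204, 216, 225, 237, 250, 253, 262, 272, 294]

Fragment lengths:
  1→10: 9 bp
  10→36: 26 bp
  36→49: 13 bp
  49→60: 11 bp
  60→78: 18 bp
  78→89: 11 bp
  89→98: 9 bp
  98→106: 8 bp
  106→115: 9 bp
  115→124: 9 bp
  124→129: 5 bp
  129→138: 9 bp
  138→145: 7 bp
  145→152: 7 bp
  152→163: 11 bp
  163→173: 10 bp
  173→185: 12 bp
  185→189: 4 bp
  189→204: 15 bp
  204→216: 12 bp
  216→225: 9 bp
  225→237: 12 bp
  237→250: 13 bp
  250→253: 3 bp
  253→262: 9 bp
  262→272: 10 bp
  272→294: 22 bp
  294→1 (wrap): 299-294+1 = 6 bp

[3,4,5,6,7,7,8,9,9,9,9,9,9,9,10,10,11,11,11,12,12,12,13,13,15,18,22,26]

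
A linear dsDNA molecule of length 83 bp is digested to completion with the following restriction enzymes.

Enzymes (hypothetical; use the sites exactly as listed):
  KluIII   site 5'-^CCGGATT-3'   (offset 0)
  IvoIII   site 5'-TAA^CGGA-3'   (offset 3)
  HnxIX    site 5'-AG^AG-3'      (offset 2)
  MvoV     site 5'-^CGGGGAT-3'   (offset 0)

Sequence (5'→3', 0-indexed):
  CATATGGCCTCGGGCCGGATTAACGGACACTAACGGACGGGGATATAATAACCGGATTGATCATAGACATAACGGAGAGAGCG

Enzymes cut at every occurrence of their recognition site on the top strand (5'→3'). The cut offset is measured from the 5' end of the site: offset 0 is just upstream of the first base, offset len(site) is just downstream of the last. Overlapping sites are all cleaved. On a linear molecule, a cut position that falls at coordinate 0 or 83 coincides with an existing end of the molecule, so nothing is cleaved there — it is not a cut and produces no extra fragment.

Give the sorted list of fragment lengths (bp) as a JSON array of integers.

[2,4,4,5,9,10,14,14,21]

Scan for sites:
  KluIII (CCGGATT, off=0): starts [14, 51] → cuts [14, 51]
  IvoIII (TAACGGA, off=3): starts [20, 30, 69] → cuts [23, 33, 72]
  HnxIX (AGAG, off=2): starts [75, 77] → cuts [77, 79]
  MvoV (CGGGGAT, off=0): starts [37] → cuts [37]

Pooled cuts: [14, 23, 33, 37, 51, 72, 77, 79]

Fragment lengths:
  [0,14): 14 bp
  [14,23): 9 bp
  [23,33): 10 bp
  [33,37): 4 bp
  [37,51): 14 bp
  [51,72): 21 bp
  [72,77): 5 bp
  [77,79): 2 bp
  [79,83): 4 bp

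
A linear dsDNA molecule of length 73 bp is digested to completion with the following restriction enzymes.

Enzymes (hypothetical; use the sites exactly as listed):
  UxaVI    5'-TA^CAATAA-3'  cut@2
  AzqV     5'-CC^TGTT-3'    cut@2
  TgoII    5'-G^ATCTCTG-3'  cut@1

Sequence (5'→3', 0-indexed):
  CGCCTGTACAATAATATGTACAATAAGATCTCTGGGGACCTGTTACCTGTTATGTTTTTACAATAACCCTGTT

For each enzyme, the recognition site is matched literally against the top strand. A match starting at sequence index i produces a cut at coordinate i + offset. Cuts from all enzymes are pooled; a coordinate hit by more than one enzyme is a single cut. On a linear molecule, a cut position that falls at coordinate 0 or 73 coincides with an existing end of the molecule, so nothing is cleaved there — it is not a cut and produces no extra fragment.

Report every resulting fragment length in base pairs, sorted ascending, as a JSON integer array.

Site scan:
  UxaVI TACAATAA/2: at [6, 18, 58] ⇒ [8, 20, 60]
  AzqV CCTGTT/2: at [38, 45, 67] ⇒ [40, 47, 69]
  TgoII GATCTCTG/1: at [26] ⇒ [27]

Pooled cuts: [8, 20, 27, 40, 47, 60, 69]

Fragment lengths:
  [0,8): 8 bp
  [8,20): 12 bp
  [20,27): 7 bp
  [27,40): 13 bp
  [40,47): 7 bp
  [47,60): 13 bp
  [60,69): 9 bp
  [69,73): 4 bp

[4,7,7,8,9,12,13,13]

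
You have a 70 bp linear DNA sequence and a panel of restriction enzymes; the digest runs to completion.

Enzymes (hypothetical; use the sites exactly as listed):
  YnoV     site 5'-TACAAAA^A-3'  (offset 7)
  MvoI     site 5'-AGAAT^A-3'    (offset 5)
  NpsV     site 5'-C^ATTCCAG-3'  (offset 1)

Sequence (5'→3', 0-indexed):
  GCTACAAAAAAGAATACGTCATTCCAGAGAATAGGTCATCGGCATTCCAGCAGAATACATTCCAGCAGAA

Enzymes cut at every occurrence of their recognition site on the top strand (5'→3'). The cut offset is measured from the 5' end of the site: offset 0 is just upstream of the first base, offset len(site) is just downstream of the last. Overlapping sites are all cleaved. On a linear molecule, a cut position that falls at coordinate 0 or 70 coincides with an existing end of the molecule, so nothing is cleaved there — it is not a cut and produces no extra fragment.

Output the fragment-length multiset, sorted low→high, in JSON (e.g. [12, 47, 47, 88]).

[2,5,6,9,11,12,12,13]

Per-enzyme occurrences:
  YnoV (TACAAAAA, off=7): starts [2] → cuts [9]
  MvoI (AGAATA, off=5): starts [10, 27, 51] → cuts [15, 32, 56]
  NpsV (CATTCCAG, off=1): starts [19, 42, 57] → cuts [20, 43, 58]

Pooled cuts: [9, 15, 20, 32, 43, 56, 58]

Fragments:
  [0,9): 9 bp
  [9,15): 6 bp
  [15,20): 5 bp
  [20,32): 12 bp
  [32,43): 11 bp
  [43,56): 13 bp
  [56,58): 2 bp
  [58,70): 12 bp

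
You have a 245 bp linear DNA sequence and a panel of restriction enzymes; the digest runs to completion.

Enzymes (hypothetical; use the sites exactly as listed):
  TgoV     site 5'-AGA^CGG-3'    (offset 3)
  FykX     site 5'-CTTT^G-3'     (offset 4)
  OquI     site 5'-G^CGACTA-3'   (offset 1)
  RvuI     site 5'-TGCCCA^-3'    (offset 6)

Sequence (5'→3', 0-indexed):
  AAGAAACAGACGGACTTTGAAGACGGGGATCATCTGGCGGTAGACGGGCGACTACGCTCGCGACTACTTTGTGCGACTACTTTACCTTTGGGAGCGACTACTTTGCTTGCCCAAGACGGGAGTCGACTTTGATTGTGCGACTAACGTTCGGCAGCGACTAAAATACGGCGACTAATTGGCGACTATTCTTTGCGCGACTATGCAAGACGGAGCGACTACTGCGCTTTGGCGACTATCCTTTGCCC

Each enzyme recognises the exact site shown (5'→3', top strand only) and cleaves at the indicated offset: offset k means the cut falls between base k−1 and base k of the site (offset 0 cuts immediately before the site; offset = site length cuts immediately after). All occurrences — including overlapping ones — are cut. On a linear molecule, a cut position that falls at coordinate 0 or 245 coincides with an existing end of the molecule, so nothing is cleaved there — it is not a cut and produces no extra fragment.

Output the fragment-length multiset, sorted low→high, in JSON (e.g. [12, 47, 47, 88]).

[2,3,3,3,4,4,5,5,5,7,8,9,10,10,10,11,12,12,12,13,14,14,15,16,17,21]

Site scan:
  TgoV (AGACGG, off=3): starts [7, 20, 41, 113, 204] → cuts [10, 23, 44, 116, 207]
  FykX (CTTTG, off=4): starts [14, 66, 85, 100, 126, 187, 223, 237] → cuts [18, 70, 89, 104, 130, 191, 227, 241]
  OquI (GCGACTA, off=1): starts [47, 59, 72, 93, 136, 153, 167, 178, 193, 211, 228] → cuts [48, 60, 73, 94, 137, 154, 168, 179, 194, 212, 229]
  RvuI (TGCCCA, off=6): starts [107] → cuts [113]

Pooled cuts: [10, 18, 23, 44, 48, 60, 70, 73, 89, 94, 104, 113, 116, 130, 137, 154, 168, 179, 191, 194, 207, 212, 227, 229, 241]

Fragment lengths:
  [0,10): 10 bp
  [10,18): 8 bp
  [18,23): 5 bp
  [23,44): 21 bp
  [44,48): 4 bp
  [48,60): 12 bp
  [60,70): 10 bp
  [70,73): 3 bp
  [73,89): 16 bp
  [89,94): 5 bp
  [94,104): 10 bp
  [104,113): 9 bp
  [113,116): 3 bp
  [116,130): 14 bp
  [130,137): 7 bp
  [137,154): 17 bp
  [154,168): 14 bp
  [168,179): 11 bp
  [179,191): 12 bp
  [191,194): 3 bp
  [194,207): 13 bp
  [207,212): 5 bp
  [212,227): 15 bp
  [227,229): 2 bp
  [229,241): 12 bp
  [241,245): 4 bp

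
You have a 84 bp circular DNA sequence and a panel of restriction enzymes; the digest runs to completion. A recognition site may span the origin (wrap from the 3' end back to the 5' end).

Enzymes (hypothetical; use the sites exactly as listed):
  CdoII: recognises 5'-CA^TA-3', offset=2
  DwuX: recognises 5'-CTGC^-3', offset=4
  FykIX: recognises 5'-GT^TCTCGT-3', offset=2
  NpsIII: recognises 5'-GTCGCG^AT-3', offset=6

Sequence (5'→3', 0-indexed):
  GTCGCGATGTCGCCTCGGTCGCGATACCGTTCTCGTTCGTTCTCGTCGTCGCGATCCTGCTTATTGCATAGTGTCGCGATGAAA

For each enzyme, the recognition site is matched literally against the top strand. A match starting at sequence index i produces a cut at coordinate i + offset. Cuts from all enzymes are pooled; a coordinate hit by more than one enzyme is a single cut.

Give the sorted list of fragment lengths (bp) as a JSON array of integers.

Site scan:
  CdoII (CATA, off=2): starts [66] → cuts [68]
  DwuX (CTGC, off=4): starts [56] → cuts [60]
  FykIX (GTTCTCGT, off=2): starts [28, 38] → cuts [30, 40]
  NpsIII (GTCGCGAT, off=6): starts [0, 17, 47, 72] → cuts [6, 23, 53, 78]

All cut coordinates (distinct, sorted): [6, 23, 30, 40, 53, 60, 68, 78]

Fragment lengths:
  6→23: 17 bp
  23→30: 7 bp
  30→40: 10 bp
  40→53: 13 bp
  53→60: 7 bp
  60→68: 8 bp
  68→78: 10 bp
  78→6 (wrap): 84-78+6 = 12 bp

[7,7,8,10,10,12,13,17]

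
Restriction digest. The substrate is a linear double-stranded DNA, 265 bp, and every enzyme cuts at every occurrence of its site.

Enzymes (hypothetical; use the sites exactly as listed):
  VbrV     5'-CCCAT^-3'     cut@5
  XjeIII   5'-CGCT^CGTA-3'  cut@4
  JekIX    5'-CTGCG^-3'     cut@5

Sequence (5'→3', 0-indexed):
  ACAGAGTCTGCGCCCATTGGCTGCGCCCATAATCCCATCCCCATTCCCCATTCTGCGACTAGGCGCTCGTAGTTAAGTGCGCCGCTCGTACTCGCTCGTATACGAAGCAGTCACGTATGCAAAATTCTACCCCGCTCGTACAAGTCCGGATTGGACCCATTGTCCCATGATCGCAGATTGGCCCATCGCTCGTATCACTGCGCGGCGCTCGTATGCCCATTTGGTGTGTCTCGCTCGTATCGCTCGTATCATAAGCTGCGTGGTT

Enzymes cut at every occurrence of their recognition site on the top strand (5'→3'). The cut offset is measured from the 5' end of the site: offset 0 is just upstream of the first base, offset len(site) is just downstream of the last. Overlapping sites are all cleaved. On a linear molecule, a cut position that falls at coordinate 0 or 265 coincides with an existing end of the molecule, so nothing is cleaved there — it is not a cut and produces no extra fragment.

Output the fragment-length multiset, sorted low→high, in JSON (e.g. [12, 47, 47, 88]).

Scan for sites:
  VbrV (CCCAT, off=5): starts [12, 25, 33, 39, 46, 155, 163, 181, 215] → cuts [17, 30, 38, 44, 51, 160, 168, 186, 220]
  XjeIII (CGCTCGTA, off=4): starts [63, 82, 92, 132, 186, 205, 231, 240] → cuts [67, 86, 96, 136, 190, 209, 235, 244]
  JekIX (CTGCG, off=5): starts [7, 20, 52, 197, 255] → cuts [12, 25, 57, 202, 260]

Pooled cuts: [12, 17, 25, 30, 38, 44, 51, 57, 67, 86, 96, 136, 160, 168, 186, 190, 202, 209, 220, 235, 244, 260]

Fragments:
  [0,12): 12 bp
  [12,17): 5 bp
  [17,25): 8 bp
  [25,30): 5 bp
  [30,38): 8 bp
  [38,44): 6 bp
  [44,51): 7 bp
  [51,57): 6 bp
  [57,67): 10 bp
  [67,86): 19 bp
  [86,96): 10 bp
  [96,136): 40 bp
  [136,160): 24 bp
  [160,168): 8 bp
  [168,186): 18 bp
  [186,190): 4 bp
  [190,202): 12 bp
  [202,209): 7 bp
  [209,220): 11 bp
  [220,235): 15 bp
  [235,244): 9 bp
  [244,260): 16 bp
  [260,265): 5 bp

[4,5,5,5,6,6,7,7,8,8,8,9,10,10,11,12,12,15,16,18,19,24,40]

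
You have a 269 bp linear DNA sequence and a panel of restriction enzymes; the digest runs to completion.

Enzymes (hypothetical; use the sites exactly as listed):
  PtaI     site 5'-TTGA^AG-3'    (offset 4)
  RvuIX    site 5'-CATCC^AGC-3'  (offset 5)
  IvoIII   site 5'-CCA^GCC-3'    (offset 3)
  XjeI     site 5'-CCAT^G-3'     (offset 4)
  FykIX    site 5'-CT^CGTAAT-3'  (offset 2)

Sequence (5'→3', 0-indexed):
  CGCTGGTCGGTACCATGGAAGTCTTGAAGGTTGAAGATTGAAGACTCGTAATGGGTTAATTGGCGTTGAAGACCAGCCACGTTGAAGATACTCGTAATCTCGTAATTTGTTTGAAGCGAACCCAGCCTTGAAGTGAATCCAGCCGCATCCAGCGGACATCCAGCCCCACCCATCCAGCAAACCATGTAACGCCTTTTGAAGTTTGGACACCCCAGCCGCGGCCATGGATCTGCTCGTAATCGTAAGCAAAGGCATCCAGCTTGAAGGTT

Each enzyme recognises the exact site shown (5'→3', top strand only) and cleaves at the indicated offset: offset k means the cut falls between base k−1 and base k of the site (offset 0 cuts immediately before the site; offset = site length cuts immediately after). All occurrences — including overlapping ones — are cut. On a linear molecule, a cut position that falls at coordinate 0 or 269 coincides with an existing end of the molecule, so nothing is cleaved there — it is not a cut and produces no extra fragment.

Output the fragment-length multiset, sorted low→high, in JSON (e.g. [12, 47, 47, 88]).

Per-enzyme occurrences:
  PtaI (TTGAAG, off=4): starts [23, 30, 37, 65, 81, 110, 127, 195, 260] → cuts [27, 34, 41, 69, 85, 114, 131, 199, 264]
  RvuIX (CATCCAGC, off=5): starts [145, 156, 170, 252] → cuts [150, 161, 175, 257]
  IvoIII (CCAGCC, off=3): starts [72, 121, 138, 159, 211] → cuts [75, 124, 141, 162, 214]
  XjeI (CCATG, off=4): starts [12, 181, 221] → cuts [16, 185, 225]
  FykIX (CTCGTAAT, off=2): starts [44, 90, 98, 232] → cuts [46, 92, 100, 234]

All cut coordinates (distinct, sorted): [16, 27, 34, 41, 46, 69, 75, 85, 92, 100, 114, 124, 131, 141, 150, 161, 162, 175, 185, 199, 214, 225, 234, 257, 264]

Fragments:
  [0,16): 16 bp
  [16,27): 11 bp
  [27,34): 7 bp
  [34,41): 7 bp
  [41,46): 5 bp
  [46,69): 23 bp
  [69,75): 6 bp
  [75,85): 10 bp
  [85,92): 7 bp
  [92,100): 8 bp
  [100,114): 14 bp
  [114,124): 10 bp
  [124,131): 7 bp
  [131,141): 10 bp
  [141,150): 9 bp
  [150,161): 11 bp
  [161,162): 1 bp
  [162,175): 13 bp
  [175,185): 10 bp
  [185,199): 14 bp
  [199,214): 15 bp
  [214,225): 11 bp
  [225,234): 9 bp
  [234,257): 23 bp
  [257,264): 7 bp
  [264,269): 5 bp

[1,5,5,6,7,7,7,7,7,8,9,9,10,10,10,10,11,11,11,13,14,14,15,16,23,23]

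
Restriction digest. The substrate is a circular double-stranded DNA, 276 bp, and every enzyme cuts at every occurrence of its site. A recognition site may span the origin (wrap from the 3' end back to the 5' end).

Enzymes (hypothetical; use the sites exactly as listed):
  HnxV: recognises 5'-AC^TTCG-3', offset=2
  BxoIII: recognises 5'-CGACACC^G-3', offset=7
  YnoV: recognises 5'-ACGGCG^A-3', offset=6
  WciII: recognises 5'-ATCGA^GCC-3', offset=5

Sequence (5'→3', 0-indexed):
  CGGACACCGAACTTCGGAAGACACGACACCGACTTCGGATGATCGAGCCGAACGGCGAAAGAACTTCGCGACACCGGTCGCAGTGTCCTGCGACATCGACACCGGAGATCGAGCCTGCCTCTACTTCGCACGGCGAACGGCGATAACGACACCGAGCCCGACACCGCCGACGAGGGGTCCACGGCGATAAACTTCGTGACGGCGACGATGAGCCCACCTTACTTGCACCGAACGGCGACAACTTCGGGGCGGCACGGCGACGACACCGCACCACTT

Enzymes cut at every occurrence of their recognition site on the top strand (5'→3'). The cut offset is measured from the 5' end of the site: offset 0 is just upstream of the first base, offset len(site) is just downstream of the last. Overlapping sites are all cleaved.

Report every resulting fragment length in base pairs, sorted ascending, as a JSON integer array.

[3,5,6,7,7,7,8,9,11,11,11,11,12,12,12,13,14,17,18,21,28,33]

Site scan:
  HnxV ACTTCG/2: at [10, 31, 62, 122, 190, 240, 272] ⇒ [12, 33, 64, 124, 192, 242, 274]
  BxoIII CGACACCG/7: at [23, 68, 96, 146, 158, 260] ⇒ [30, 75, 103, 153, 165, 267]
  YnoV ACGGCGA/6: at [51, 129, 136, 180, 198, 231, 253] ⇒ [57, 135, 142, 186, 204, 237, 259]
  WciII ATCGAGCC/5: at [41, 107] ⇒ [46, 112]

All cut coordinates (distinct, sorted): [12, 30, 33, 46, 57, 64, 75, 103, 112, 124, 135, 142, 153, 165, 186, 192, 204, 237, 242, 259, 267, 274]

Fragment lengths:
  12→30: 18 bp
  30→33: 3 bp
  33→46: 13 bp
  46→57: 11 bp
  57→64: 7 bp
  64→75: 11 bp
  75→103: 28 bp
  103→112: 9 bp
  112→124: 12 bp
  124→135: 11 bp
  135→142: 7 bp
  142→153: 11 bp
  153→165: 12 bp
  165→186: 21 bp
  186→192: 6 bp
  192→204: 12 bp
  204→237: 33 bp
  237→242: 5 bp
  242→259: 17 bp
  259→267: 8 bp
  267→274: 7 bp
  274→12 (wrap): 276-274+12 = 14 bp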